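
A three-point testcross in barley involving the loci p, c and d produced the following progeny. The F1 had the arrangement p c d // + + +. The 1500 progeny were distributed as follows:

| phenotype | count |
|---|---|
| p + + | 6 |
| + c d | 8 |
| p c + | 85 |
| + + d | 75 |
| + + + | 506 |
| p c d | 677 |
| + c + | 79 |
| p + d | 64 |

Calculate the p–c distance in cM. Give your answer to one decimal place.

10.5 cM

The two rarest classes, + c d and p + +, are the double crossovers. Comparing them with the parentals, only the p allele has switched, so p is the middle locus and the order is c – p – d.
Crossovers in the c–p interval produce the single-crossover classes p + d and + c + (64 + 79 = 143) plus the double crossovers (14).
RF(c–p) = (143 + 14) / 1500 = 157/1500 = 0.1047 → 10.5 cM.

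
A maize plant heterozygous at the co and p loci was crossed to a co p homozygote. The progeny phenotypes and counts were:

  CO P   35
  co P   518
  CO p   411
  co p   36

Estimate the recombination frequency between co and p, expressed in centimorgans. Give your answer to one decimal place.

7.1 centimorgans

The two most frequent classes, CO p (411) and co P (518), are the parental types, so the F1 was CO p / co P.
The recombinant classes are CO P and co p: 35 + 36 = 71.
Recombination frequency = 71/1000 = 0.0710 ≈ 7.1%, i.e. 7.1 centimorgans.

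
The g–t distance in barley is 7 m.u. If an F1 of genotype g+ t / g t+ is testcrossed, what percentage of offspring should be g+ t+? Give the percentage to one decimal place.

3.5%

A map distance of 7 m.u. corresponds to a recombination frequency of 0.070.
The F1 is g+ t / g t+, so g+ t+ is a recombinant gamete class with expected frequency r/2 = 0.070/2 = 0.0350.
That is 0.0350 = 3.5% of the progeny.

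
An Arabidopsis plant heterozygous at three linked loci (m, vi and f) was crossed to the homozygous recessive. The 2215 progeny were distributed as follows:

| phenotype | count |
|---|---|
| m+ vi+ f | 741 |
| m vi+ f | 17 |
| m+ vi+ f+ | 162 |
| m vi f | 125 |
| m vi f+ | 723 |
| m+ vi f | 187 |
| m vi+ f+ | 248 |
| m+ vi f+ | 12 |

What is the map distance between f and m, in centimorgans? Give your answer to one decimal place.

The two most frequent reciprocal classes, m vi f+ and m+ vi+ f, are the parental types, so the F1 was m vi f+ / m+ vi+ f.
The two rarest classes, m+ vi f+ and m vi+ f, are the double crossovers. Comparing them with the parentals, only the m allele has switched, so m is the middle locus and the order is vi – m – f.
Crossovers in the m–f interval produce the single-crossover classes m vi f and m+ vi+ f+ (125 + 162 = 287) plus the double crossovers (29).
RF(m–f) = (287 + 29) / 2215 = 316/2215 = 0.1427 → 14.3 centimorgans.

14.3 centimorgans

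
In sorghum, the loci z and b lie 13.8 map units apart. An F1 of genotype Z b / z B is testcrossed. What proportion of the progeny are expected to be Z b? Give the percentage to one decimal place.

43.1%

A map distance of 13.8 map units corresponds to a recombination frequency of 0.138.
The F1 is Z b / z B, so Z b is a parental gamete class with expected frequency (1 − r)/2 = 0.862/2 = 0.4310.
That is 0.4310 = 43.1% of the progeny.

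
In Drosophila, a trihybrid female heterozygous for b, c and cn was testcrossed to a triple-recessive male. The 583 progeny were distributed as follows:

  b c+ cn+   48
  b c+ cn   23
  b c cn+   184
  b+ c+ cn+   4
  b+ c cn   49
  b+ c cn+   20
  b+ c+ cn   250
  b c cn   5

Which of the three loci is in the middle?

The two most frequent reciprocal classes, b+ c+ cn and b c cn+, are the parental types, so the F1 was b+ c+ cn / b c cn+.
The two rarest classes, b+ c+ cn+ and b c cn, are the double crossovers. Comparing them with the parentals, only the cn allele has switched, so cn is the middle locus and the order is c – cn – b.

cn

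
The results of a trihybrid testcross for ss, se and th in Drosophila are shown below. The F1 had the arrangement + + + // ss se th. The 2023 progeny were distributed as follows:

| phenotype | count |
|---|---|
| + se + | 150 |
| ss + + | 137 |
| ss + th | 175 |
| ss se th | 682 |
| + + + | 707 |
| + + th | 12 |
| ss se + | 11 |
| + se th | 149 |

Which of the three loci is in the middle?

th

The two rarest classes, + + th and ss se +, are the double crossovers. Comparing them with the parentals, only the th allele has switched, so th is the middle locus and the order is ss – th – se.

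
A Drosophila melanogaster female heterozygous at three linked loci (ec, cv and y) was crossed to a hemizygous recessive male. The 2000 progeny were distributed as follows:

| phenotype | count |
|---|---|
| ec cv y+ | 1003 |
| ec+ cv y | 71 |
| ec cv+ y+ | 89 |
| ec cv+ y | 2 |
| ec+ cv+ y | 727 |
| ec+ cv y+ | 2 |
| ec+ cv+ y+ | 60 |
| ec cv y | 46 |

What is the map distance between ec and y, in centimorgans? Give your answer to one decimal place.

The two most frequent reciprocal classes, ec+ cv+ y and ec cv y+, are the parental types, so the F1 was ec+ cv+ y / ec cv y+.
The two rarest classes, ec cv+ y and ec+ cv y+, are the double crossovers. Comparing them with the parentals, only the ec allele has switched, so ec is the middle locus and the order is y – ec – cv.
Crossovers in the y–ec interval produce the single-crossover classes ec+ cv+ y+ and ec cv y (60 + 46 = 106) plus the double crossovers (4).
RF(y–ec) = (106 + 4) / 2000 = 110/2000 = 0.0550 → 5.5 centimorgans.

5.5 centimorgans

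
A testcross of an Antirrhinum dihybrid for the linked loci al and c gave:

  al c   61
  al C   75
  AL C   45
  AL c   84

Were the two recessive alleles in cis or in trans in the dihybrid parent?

The two most frequent classes are AL c (84) and al C (75); these are the parental (non-recombinant) types.
So the F1 carried AL c on one chromosome and al C on the other — the recessive alleles are on opposite chromosomes (trans / repulsion).

trans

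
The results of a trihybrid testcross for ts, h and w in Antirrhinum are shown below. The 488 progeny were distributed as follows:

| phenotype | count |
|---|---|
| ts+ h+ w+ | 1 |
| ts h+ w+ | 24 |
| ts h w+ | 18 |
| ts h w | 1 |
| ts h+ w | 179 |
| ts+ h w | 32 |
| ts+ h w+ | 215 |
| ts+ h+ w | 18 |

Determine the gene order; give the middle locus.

h

The two most frequent reciprocal classes, ts h+ w and ts+ h w+, are the parental types, so the F1 was ts h+ w / ts+ h w+.
The two rarest classes, ts h w and ts+ h+ w+, are the double crossovers. Comparing them with the parentals, only the h allele has switched, so h is the middle locus and the order is w – h – ts.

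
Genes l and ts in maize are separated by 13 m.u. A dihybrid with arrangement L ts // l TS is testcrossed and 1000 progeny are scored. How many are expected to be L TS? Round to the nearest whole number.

A map distance of 13 m.u. corresponds to a recombination frequency of 0.130.
The F1 is L ts / l TS, so L TS is a recombinant gamete class with expected frequency r/2 = 0.130/2 = 0.0650.
Expected number = 0.0650 × 1000 = 65.00 ≈ 65.

65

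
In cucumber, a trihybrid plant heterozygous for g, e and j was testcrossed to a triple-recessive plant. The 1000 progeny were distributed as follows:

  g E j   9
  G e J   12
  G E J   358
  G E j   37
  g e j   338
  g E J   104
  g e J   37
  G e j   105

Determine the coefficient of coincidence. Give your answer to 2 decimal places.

0.96

The two most frequent reciprocal classes, g e j and G E J, are the parental types, so the F1 was g e j / G E J.
The two rarest classes, g E j and G e J, are the double crossovers. Comparing them with the parentals, only the e allele has switched, so e is the middle locus and the order is j – e – g.
j–e: (74 + 21)/1000 = 0.0950; e–g: (209 + 21)/1000 = 0.2300.
Expected DCO frequency = 0.0950 × 0.2300 ≈ 0.02185; observed = 21/1000 ≈ 0.02100.
Coefficient of coincidence = 0.02100/0.02185 ≈ 0.96.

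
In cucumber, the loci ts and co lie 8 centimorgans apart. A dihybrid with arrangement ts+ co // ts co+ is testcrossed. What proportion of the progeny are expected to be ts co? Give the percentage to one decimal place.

A map distance of 8 centimorgans corresponds to a recombination frequency of 0.080.
The F1 is ts+ co / ts co+, so ts co is a recombinant gamete class with expected frequency r/2 = 0.080/2 = 0.0400.
That is 0.0400 = 4.0% of the progeny.

4.0%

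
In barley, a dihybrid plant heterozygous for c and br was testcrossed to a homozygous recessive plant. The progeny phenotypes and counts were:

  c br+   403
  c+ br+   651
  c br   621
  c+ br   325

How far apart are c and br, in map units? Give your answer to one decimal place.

36.4 map units

The two most frequent classes, c+ br+ (651) and c br (621), are the parental types, so the F1 was c+ br+ / c br.
The recombinant classes are c+ br and c br+: 325 + 403 = 728.
Recombination frequency = 728/2000 = 0.3640 ≈ 36.4%, i.e. 36.4 map units.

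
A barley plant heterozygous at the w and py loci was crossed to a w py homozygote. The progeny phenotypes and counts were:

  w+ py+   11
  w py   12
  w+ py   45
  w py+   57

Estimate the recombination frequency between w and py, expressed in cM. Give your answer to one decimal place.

The two most frequent classes, w+ py (45) and w py+ (57), are the parental types, so the F1 was w+ py / w py+.
The recombinant classes are w+ py+ and w py: 11 + 12 = 23.
Recombination frequency = 23/125 = 0.1840 ≈ 18.4%, i.e. 18.4 cM.

18.4 cM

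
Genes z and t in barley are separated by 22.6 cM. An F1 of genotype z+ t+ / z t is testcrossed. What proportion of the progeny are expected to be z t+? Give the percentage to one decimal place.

11.3%

A map distance of 22.6 cM corresponds to a recombination frequency of 0.226.
The F1 is z+ t+ / z t, so z t+ is a recombinant gamete class with expected frequency r/2 = 0.226/2 = 0.1130.
That is 0.1130 = 11.3% of the progeny.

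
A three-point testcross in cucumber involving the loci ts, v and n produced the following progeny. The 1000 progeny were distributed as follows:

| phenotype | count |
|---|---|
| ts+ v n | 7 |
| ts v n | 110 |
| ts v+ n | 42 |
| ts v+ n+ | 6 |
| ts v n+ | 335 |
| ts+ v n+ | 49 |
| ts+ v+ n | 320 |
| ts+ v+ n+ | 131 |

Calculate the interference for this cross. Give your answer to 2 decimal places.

0.51

The two most frequent reciprocal classes, ts+ v+ n and ts v n+, are the parental types, so the F1 was ts+ v+ n / ts v n+.
The two rarest classes, ts+ v n and ts v+ n+, are the double crossovers. Comparing them with the parentals, only the v allele has switched, so v is the middle locus and the order is ts – v – n.
ts–v: (91 + 13)/1000 = 0.1040; v–n: (241 + 13)/1000 = 0.2540.
Expected DCO frequency = 0.1040 × 0.2540 ≈ 0.02642; observed = 13/1000 ≈ 0.01300.
Coefficient of coincidence = 0.01300/0.02642 ≈ 0.49; interference = 1 − 0.49 = 0.51.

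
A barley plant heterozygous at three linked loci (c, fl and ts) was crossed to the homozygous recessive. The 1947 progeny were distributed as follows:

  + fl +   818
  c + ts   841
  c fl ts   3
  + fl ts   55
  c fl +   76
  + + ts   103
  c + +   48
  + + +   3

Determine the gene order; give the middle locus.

fl

The two most frequent reciprocal classes, + fl + and c + ts, are the parental types, so the F1 was + fl + / c + ts.
The two rarest classes, + + + and c fl ts, are the double crossovers. Comparing them with the parentals, only the fl allele has switched, so fl is the middle locus and the order is c – fl – ts.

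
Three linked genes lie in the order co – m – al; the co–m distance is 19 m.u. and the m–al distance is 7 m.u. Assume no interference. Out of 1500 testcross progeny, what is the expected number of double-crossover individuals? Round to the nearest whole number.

Map distances give recombination frequencies of 0.190 and 0.070 for the two intervals.
With no interference, expected double-crossover frequency = 0.190 × 0.070 = 0.01330.
Expected number = 0.01330 × 1500 = 19.95 ≈ 20.

20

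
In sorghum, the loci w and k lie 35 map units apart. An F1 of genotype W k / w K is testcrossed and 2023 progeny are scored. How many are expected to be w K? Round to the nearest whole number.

A map distance of 35 map units corresponds to a recombination frequency of 0.350.
The F1 is W k / w K, so w K is a parental gamete class with expected frequency (1 − r)/2 = 0.650/2 = 0.3250.
Expected number = 0.3250 × 2023 = 657.48 ≈ 657.

657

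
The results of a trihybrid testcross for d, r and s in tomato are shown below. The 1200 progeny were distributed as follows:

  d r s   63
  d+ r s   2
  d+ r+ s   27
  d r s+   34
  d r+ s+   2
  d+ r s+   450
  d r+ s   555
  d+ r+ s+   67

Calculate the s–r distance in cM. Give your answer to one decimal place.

The two most frequent reciprocal classes, d r+ s and d+ r s+, are the parental types, so the F1 was d r+ s / d+ r s+.
The two rarest classes, d r+ s+ and d+ r s, are the double crossovers. Comparing them with the parentals, only the s allele has switched, so s is the middle locus and the order is r – s – d.
Crossovers in the r–s interval produce the single-crossover classes d r s and d+ r+ s+ (63 + 67 = 130) plus the double crossovers (4).
RF(r–s) = (130 + 4) / 1200 = 134/1200 = 0.1117 → 11.2 cM.

11.2 cM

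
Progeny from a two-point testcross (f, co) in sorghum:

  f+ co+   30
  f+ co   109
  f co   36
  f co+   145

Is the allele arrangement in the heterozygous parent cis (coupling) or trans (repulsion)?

The two most frequent classes are f+ co (109) and f co+ (145); these are the parental (non-recombinant) types.
So the F1 carried f+ co on one chromosome and f co+ on the other — the recessive alleles are on opposite chromosomes (trans / repulsion).

trans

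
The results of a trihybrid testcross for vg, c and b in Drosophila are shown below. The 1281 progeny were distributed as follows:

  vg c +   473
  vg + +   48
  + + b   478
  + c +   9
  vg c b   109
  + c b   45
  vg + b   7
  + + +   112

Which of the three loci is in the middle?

vg

The two most frequent reciprocal classes, vg c + and + + b, are the parental types, so the F1 was vg c + / + + b.
The two rarest classes, + c + and vg + b, are the double crossovers. Comparing them with the parentals, only the vg allele has switched, so vg is the middle locus and the order is b – vg – c.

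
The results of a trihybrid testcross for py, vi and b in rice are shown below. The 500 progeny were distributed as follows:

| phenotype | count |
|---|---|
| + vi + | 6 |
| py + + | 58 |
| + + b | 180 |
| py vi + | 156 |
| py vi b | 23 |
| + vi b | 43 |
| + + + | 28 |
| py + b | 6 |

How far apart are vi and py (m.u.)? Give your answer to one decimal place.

The two most frequent reciprocal classes, py vi + and + + b, are the parental types, so the F1 was py vi + / + + b.
The two rarest classes, + vi + and py + b, are the double crossovers. Comparing them with the parentals, only the py allele has switched, so py is the middle locus and the order is vi – py – b.
Crossovers in the vi–py interval produce the single-crossover classes py + + and + vi b (58 + 43 = 101) plus the double crossovers (12).
RF(vi–py) = (101 + 12) / 500 = 113/500 = 0.2260 → 22.6 m.u.

22.6 m.u.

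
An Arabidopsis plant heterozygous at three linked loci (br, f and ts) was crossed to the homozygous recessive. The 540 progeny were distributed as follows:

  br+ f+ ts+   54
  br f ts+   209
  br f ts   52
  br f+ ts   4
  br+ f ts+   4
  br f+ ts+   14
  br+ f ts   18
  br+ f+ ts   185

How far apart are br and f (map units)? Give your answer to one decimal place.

7.4 map units

The two most frequent reciprocal classes, br f ts+ and br+ f+ ts, are the parental types, so the F1 was br f ts+ / br+ f+ ts.
The two rarest classes, br+ f ts+ and br f+ ts, are the double crossovers. Comparing them with the parentals, only the br allele has switched, so br is the middle locus and the order is f – br – ts.
Crossovers in the f–br interval produce the single-crossover classes br f+ ts+ and br+ f ts (14 + 18 = 32) plus the double crossovers (8).
RF(f–br) = (32 + 8) / 540 = 40/540 = 0.0741 → 7.4 map units.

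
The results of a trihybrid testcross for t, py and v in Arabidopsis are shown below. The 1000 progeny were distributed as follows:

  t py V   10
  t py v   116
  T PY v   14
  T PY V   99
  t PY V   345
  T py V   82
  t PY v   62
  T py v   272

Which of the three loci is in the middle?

py

The two most frequent reciprocal classes, T py v and t PY V, are the parental types, so the F1 was T py v / t PY V.
The two rarest classes, T PY v and t py V, are the double crossovers. Comparing them with the parentals, only the py allele has switched, so py is the middle locus and the order is t – py – v.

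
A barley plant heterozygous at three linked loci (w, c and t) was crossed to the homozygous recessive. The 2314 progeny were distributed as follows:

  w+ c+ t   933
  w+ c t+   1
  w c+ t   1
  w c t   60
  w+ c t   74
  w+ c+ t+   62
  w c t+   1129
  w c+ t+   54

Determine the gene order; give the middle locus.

The two most frequent reciprocal classes, w c t+ and w+ c+ t, are the parental types, so the F1 was w c t+ / w+ c+ t.
The two rarest classes, w+ c t+ and w c+ t, are the double crossovers. Comparing them with the parentals, only the w allele has switched, so w is the middle locus and the order is t – w – c.

w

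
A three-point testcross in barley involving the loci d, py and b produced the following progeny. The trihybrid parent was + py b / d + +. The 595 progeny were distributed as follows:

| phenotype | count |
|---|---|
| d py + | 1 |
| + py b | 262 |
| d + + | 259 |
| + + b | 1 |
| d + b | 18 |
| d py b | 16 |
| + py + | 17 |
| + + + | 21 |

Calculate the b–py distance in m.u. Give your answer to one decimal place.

The two rarest classes, + + b and d py +, are the double crossovers. Comparing them with the parentals, only the py allele has switched, so py is the middle locus and the order is b – py – d.
Crossovers in the b–py interval produce the single-crossover classes + py + and d + b (17 + 18 = 35) plus the double crossovers (2).
RF(b–py) = (35 + 2) / 595 = 37/595 = 0.0622 → 6.2 m.u.

6.2 m.u.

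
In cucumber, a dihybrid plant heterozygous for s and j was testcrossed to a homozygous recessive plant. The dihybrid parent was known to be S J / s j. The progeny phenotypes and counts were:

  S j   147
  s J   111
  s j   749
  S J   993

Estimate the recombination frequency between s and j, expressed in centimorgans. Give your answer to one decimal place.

The recombinant classes are S j and s J: 147 + 111 = 258.
Recombination frequency = 258/2000 = 0.1290 ≈ 12.9%, i.e. 12.9 centimorgans.

12.9 centimorgans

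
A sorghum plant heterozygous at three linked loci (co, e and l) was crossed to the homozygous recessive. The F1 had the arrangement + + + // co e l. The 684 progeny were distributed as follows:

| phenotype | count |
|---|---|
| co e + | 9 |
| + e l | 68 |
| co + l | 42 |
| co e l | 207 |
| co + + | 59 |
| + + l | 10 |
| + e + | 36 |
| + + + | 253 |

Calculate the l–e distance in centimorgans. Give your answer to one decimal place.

The two rarest classes, + + l and co e +, are the double crossovers. Comparing them with the parentals, only the l allele has switched, so l is the middle locus and the order is co – l – e.
Crossovers in the l–e interval produce the single-crossover classes + e + and co + l (36 + 42 = 78) plus the double crossovers (19).
RF(l–e) = (78 + 19) / 684 = 97/684 = 0.1418 → 14.2 centimorgans.

14.2 centimorgans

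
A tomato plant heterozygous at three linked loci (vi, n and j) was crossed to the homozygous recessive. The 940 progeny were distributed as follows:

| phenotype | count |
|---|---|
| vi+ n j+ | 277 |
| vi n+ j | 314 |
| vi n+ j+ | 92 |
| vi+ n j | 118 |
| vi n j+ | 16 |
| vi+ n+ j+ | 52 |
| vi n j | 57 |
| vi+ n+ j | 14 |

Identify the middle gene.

The two most frequent reciprocal classes, vi n+ j and vi+ n j+, are the parental types, so the F1 was vi n+ j / vi+ n j+.
The two rarest classes, vi+ n+ j and vi n j+, are the double crossovers. Comparing them with the parentals, only the vi allele has switched, so vi is the middle locus and the order is j – vi – n.

vi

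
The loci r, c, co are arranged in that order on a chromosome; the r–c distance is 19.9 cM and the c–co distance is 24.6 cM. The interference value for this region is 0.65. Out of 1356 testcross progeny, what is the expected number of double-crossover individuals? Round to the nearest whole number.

23

Map distances give recombination frequencies of 0.199 and 0.246 for the two intervals.
With interference 0.65 (so coincidence = 0.35), expected double-crossover frequency = 0.199 × 0.246 × 0.35 = 0.01713.
Expected number = 0.01713 × 1356 = 23.23 ≈ 23.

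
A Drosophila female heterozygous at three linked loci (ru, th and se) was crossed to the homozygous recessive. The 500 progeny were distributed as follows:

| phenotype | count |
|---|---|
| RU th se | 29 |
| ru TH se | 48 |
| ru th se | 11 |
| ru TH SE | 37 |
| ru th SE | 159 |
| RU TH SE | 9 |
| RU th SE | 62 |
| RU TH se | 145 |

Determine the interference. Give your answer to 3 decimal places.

The two most frequent reciprocal classes, ru th SE and RU TH se, are the parental types, so the F1 was ru th SE / RU TH se.
The two rarest classes, ru th se and RU TH SE, are the double crossovers. Comparing them with the parentals, only the se allele has switched, so se is the middle locus and the order is th – se – ru.
th–se: (66 + 20)/500 = 0.1720; se–ru: (110 + 20)/500 = 0.2600.
Expected DCO frequency = 0.1720 × 0.2600 ≈ 0.04472; observed = 20/500 ≈ 0.04000.
Coefficient of coincidence = 0.04000/0.04472 ≈ 0.894; interference = 1 − 0.894 = 0.106.

0.106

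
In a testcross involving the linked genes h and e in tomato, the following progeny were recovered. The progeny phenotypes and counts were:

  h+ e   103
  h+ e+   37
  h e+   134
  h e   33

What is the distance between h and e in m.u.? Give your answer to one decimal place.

The two most frequent classes, h+ e (103) and h e+ (134), are the parental types, so the F1 was h+ e / h e+.
The recombinant classes are h+ e+ and h e: 37 + 33 = 70.
Recombination frequency = 70/307 = 0.2280 ≈ 22.8%, i.e. 22.8 m.u.

22.8 m.u.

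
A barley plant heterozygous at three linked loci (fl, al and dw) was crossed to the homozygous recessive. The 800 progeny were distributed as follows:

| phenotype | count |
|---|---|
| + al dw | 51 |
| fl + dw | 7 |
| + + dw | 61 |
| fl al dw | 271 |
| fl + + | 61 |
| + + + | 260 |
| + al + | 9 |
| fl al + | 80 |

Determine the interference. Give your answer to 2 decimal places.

The two most frequent reciprocal classes, fl al dw and + + +, are the parental types, so the F1 was fl al dw / + + +.
The two rarest classes, fl + dw and + al +, are the double crossovers. Comparing them with the parentals, only the al allele has switched, so al is the middle locus and the order is fl – al – dw.
fl–al: (112 + 16)/800 = 0.1600; al–dw: (141 + 16)/800 = 0.1963.
Expected DCO frequency = 0.1600 × 0.1963 ≈ 0.03141; observed = 16/800 ≈ 0.02000.
Coefficient of coincidence = 0.02000/0.03141 ≈ 0.64; interference = 1 − 0.64 = 0.36.

0.36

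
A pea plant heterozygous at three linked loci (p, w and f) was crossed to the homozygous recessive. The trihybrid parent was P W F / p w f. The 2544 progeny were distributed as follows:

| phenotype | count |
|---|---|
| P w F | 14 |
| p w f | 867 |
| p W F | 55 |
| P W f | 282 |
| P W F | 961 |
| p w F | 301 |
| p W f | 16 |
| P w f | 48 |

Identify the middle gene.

w

The two rarest classes, P w F and p W f, are the double crossovers. Comparing them with the parentals, only the w allele has switched, so w is the middle locus and the order is p – w – f.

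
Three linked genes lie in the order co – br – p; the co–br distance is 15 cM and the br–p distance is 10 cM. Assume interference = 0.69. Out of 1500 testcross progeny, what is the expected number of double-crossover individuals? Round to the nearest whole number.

Map distances give recombination frequencies of 0.150 and 0.100 for the two intervals.
With interference 0.69 (so coincidence = 0.31), expected double-crossover frequency = 0.150 × 0.100 × 0.31 = 0.00465.
Expected number = 0.00465 × 1500 = 6.98 ≈ 7.

7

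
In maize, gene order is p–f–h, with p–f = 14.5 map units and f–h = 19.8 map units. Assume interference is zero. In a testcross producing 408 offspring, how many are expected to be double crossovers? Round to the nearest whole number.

Map distances give recombination frequencies of 0.145 and 0.198 for the two intervals.
With no interference, expected double-crossover frequency = 0.145 × 0.198 = 0.02871.
Expected number = 0.02871 × 408 = 11.71 ≈ 12.

12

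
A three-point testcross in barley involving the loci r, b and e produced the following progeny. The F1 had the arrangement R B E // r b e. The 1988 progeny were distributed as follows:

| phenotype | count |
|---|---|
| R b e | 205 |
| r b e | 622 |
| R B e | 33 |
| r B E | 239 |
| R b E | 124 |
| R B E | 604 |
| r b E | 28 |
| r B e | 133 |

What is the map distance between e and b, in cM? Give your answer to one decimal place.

The two rarest classes, R B e and r b E, are the double crossovers. Comparing them with the parentals, only the e allele has switched, so e is the middle locus and the order is r – e – b.
Crossovers in the e–b interval produce the single-crossover classes R b E and r B e (124 + 133 = 257) plus the double crossovers (61).
RF(e–b) = (257 + 61) / 1988 = 318/1988 = 0.1600 → 16.0 cM.

16.0 cM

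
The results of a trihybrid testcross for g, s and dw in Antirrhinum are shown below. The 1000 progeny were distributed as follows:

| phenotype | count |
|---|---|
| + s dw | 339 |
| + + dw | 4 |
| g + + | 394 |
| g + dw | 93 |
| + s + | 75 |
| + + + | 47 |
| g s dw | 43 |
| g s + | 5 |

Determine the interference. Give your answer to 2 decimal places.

0.49

The two most frequent reciprocal classes, g + + and + s dw, are the parental types, so the F1 was g + + / + s dw.
The two rarest classes, g s + and + + dw, are the double crossovers. Comparing them with the parentals, only the s allele has switched, so s is the middle locus and the order is g – s – dw.
g–s: (90 + 9)/1000 = 0.0990; s–dw: (168 + 9)/1000 = 0.1770.
Expected DCO frequency = 0.0990 × 0.1770 ≈ 0.01752; observed = 9/1000 ≈ 0.00900.
Coefficient of coincidence = 0.00900/0.01752 ≈ 0.51; interference = 1 − 0.51 = 0.49.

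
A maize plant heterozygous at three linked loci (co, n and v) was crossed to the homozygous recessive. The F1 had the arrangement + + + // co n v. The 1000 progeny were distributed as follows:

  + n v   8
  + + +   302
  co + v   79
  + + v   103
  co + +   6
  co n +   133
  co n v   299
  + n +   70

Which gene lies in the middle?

The two rarest classes, co + + and + n v, are the double crossovers. Comparing them with the parentals, only the co allele has switched, so co is the middle locus and the order is v – co – n.

co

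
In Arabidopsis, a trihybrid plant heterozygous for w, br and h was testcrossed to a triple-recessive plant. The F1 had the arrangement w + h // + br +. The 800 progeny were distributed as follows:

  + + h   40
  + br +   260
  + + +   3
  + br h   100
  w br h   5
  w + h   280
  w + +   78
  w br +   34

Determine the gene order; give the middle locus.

The two rarest classes, w br h and + + +, are the double crossovers. Comparing them with the parentals, only the br allele has switched, so br is the middle locus and the order is w – br – h.

br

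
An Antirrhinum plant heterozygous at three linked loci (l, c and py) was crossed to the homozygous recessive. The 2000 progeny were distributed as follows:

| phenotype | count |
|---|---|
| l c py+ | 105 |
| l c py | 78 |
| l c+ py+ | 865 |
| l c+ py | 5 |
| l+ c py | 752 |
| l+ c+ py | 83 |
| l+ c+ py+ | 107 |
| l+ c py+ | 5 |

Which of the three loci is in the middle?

py

The two most frequent reciprocal classes, l+ c py and l c+ py+, are the parental types, so the F1 was l+ c py / l c+ py+.
The two rarest classes, l+ c py+ and l c+ py, are the double crossovers. Comparing them with the parentals, only the py allele has switched, so py is the middle locus and the order is l – py – c.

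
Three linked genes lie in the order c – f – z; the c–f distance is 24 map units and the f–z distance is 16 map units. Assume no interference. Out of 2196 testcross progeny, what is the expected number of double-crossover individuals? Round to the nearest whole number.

Map distances give recombination frequencies of 0.240 and 0.160 for the two intervals.
With no interference, expected double-crossover frequency = 0.240 × 0.160 = 0.03840.
Expected number = 0.03840 × 2196 = 84.33 ≈ 84.

84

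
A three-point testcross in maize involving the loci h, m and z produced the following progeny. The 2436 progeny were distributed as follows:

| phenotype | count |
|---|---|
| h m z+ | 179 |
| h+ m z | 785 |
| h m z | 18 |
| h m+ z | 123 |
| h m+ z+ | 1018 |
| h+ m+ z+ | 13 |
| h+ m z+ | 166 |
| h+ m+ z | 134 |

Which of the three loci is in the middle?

The two most frequent reciprocal classes, h m+ z+ and h+ m z, are the parental types, so the F1 was h m+ z+ / h+ m z.
The two rarest classes, h+ m+ z+ and h m z, are the double crossovers. Comparing them with the parentals, only the h allele has switched, so h is the middle locus and the order is z – h – m.

h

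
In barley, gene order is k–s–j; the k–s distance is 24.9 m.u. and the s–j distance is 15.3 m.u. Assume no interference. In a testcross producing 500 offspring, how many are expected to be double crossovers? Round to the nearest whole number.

19

Map distances give recombination frequencies of 0.249 and 0.153 for the two intervals.
With no interference, expected double-crossover frequency = 0.249 × 0.153 = 0.03810.
Expected number = 0.03810 × 500 = 19.05 ≈ 19.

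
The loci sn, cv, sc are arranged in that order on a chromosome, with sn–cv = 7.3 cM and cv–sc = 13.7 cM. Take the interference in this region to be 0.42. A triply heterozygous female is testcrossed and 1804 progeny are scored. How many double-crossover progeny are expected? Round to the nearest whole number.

10

Map distances give recombination frequencies of 0.073 and 0.137 for the two intervals.
With interference 0.42 (so coincidence = 0.58), expected double-crossover frequency = 0.073 × 0.137 × 0.58 = 0.00580.
Expected number = 0.00580 × 1804 = 10.46 ≈ 10.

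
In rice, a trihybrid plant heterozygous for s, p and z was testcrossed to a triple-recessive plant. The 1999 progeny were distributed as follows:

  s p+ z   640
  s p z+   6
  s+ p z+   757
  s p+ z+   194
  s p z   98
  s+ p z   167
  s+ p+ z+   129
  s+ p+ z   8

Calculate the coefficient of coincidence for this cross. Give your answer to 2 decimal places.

0.31

The two most frequent reciprocal classes, s+ p z+ and s p+ z, are the parental types, so the F1 was s+ p z+ / s p+ z.
The two rarest classes, s p z+ and s+ p+ z, are the double crossovers. Comparing them with the parentals, only the s allele has switched, so s is the middle locus and the order is z – s – p.
z–s: (361 + 14)/1999 = 0.1876; s–p: (227 + 14)/1999 = 0.1206.
Expected DCO frequency = 0.1876 × 0.1206 ≈ 0.02262; observed = 14/1999 ≈ 0.00700.
Coefficient of coincidence = 0.00700/0.02262 ≈ 0.31.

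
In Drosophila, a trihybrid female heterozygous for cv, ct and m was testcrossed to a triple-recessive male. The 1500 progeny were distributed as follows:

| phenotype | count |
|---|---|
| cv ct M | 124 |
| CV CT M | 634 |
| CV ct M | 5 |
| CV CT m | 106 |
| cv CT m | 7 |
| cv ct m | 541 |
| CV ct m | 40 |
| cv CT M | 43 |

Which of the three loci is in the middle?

ct

The two most frequent reciprocal classes, CV CT M and cv ct m, are the parental types, so the F1 was CV CT M / cv ct m.
The two rarest classes, CV ct M and cv CT m, are the double crossovers. Comparing them with the parentals, only the ct allele has switched, so ct is the middle locus and the order is cv – ct – m.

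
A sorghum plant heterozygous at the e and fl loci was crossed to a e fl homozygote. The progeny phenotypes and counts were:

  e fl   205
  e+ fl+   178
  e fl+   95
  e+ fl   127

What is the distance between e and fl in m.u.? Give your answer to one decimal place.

36.7 m.u.

The two most frequent classes, e+ fl+ (178) and e fl (205), are the parental types, so the F1 was e+ fl+ / e fl.
The recombinant classes are e+ fl and e fl+: 127 + 95 = 222.
Recombination frequency = 222/605 = 0.3669 ≈ 36.7%, i.e. 36.7 m.u.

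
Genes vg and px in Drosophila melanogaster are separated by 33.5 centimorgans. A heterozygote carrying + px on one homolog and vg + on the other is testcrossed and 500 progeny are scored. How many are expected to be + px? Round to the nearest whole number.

A map distance of 33.5 centimorgans corresponds to a recombination frequency of 0.335.
The F1 is + px / vg +, so + px is a parental gamete class with expected frequency (1 − r)/2 = 0.665/2 = 0.3325.
Expected number = 0.3325 × 500 = 166.25 ≈ 166.

166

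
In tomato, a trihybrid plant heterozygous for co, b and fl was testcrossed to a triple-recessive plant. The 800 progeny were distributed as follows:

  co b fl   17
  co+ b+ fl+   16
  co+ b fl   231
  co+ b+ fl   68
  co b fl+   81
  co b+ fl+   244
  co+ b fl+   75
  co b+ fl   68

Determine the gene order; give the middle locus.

co

The two most frequent reciprocal classes, co+ b fl and co b+ fl+, are the parental types, so the F1 was co+ b fl / co b+ fl+.
The two rarest classes, co b fl and co+ b+ fl+, are the double crossovers. Comparing them with the parentals, only the co allele has switched, so co is the middle locus and the order is b – co – fl.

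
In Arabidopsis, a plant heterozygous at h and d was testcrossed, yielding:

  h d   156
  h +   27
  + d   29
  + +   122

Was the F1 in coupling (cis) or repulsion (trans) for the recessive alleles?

cis

The two most frequent classes are + + (122) and h d (156); these are the parental (non-recombinant) types.
So the F1 carried + + on one chromosome and h d on the other — the recessive alleles are on the same chromosome (cis / coupling).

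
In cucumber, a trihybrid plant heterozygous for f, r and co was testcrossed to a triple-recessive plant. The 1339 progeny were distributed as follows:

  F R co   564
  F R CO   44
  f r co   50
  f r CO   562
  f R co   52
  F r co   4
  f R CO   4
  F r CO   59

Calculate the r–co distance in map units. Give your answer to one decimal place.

7.6 map units

The two most frequent reciprocal classes, F R co and f r CO, are the parental types, so the F1 was F R co / f r CO.
The two rarest classes, F r co and f R CO, are the double crossovers. Comparing them with the parentals, only the r allele has switched, so r is the middle locus and the order is co – r – f.
Crossovers in the co–r interval produce the single-crossover classes F R CO and f r co (44 + 50 = 94) plus the double crossovers (8).
RF(co–r) = (94 + 8) / 1339 = 102/1339 = 0.0762 → 7.6 map units.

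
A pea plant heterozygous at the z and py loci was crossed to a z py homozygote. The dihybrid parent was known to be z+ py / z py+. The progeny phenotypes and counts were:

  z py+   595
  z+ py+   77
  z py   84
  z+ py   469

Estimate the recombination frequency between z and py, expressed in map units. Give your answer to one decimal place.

13.1 map units

The recombinant classes are z+ py+ and z py: 77 + 84 = 161.
Recombination frequency = 161/1225 = 0.1314 ≈ 13.1%, i.e. 13.1 map units.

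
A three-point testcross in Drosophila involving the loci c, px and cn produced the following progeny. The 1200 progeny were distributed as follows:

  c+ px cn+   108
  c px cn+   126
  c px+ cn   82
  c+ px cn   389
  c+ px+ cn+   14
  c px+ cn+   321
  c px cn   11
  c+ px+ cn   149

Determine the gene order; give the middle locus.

c

The two most frequent reciprocal classes, c+ px cn and c px+ cn+, are the parental types, so the F1 was c+ px cn / c px+ cn+.
The two rarest classes, c px cn and c+ px+ cn+, are the double crossovers. Comparing them with the parentals, only the c allele has switched, so c is the middle locus and the order is cn – c – px.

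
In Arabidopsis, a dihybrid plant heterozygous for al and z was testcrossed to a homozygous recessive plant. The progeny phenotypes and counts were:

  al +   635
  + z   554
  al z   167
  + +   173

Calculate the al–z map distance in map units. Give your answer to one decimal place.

22.2 map units

The two most frequent classes, + z (554) and al + (635), are the parental types, so the F1 was + z / al +.
The recombinant classes are + + and al z: 173 + 167 = 340.
Recombination frequency = 340/1529 = 0.2224 ≈ 22.2%, i.e. 22.2 map units.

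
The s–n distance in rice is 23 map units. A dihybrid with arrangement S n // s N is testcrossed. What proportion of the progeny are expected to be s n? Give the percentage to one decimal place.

A map distance of 23 map units corresponds to a recombination frequency of 0.230.
The F1 is S n / s N, so s n is a recombinant gamete class with expected frequency r/2 = 0.230/2 = 0.1150.
That is 0.1150 = 11.5% of the progeny.

11.5%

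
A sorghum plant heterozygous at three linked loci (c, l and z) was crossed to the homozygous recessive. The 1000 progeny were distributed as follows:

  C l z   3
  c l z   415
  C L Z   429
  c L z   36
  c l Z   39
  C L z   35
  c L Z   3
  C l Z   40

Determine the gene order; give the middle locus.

The two most frequent reciprocal classes, c l z and C L Z, are the parental types, so the F1 was c l z / C L Z.
The two rarest classes, C l z and c L Z, are the double crossovers. Comparing them with the parentals, only the c allele has switched, so c is the middle locus and the order is z – c – l.

c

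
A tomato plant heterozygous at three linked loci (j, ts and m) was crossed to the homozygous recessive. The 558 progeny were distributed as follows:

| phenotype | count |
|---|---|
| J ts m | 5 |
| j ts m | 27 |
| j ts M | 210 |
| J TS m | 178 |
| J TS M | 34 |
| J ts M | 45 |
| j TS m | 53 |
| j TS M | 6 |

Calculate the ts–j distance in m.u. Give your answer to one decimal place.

19.5 m.u.

The two most frequent reciprocal classes, j ts M and J TS m, are the parental types, so the F1 was j ts M / J TS m.
The two rarest classes, j TS M and J ts m, are the double crossovers. Comparing them with the parentals, only the ts allele has switched, so ts is the middle locus and the order is j – ts – m.
Crossovers in the j–ts interval produce the single-crossover classes J ts M and j TS m (45 + 53 = 98) plus the double crossovers (11).
RF(j–ts) = (98 + 11) / 558 = 109/558 = 0.1953 → 19.5 m.u.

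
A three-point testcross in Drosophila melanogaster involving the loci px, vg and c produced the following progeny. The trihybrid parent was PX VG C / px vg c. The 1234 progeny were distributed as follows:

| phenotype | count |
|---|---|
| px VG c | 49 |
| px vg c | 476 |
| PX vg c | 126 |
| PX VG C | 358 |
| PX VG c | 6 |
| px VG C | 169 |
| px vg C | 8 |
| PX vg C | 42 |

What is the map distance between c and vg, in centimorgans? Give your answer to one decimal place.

8.5 centimorgans

The two rarest classes, PX VG c and px vg C, are the double crossovers. Comparing them with the parentals, only the c allele has switched, so c is the middle locus and the order is vg – c – px.
Crossovers in the vg–c interval produce the single-crossover classes PX vg C and px VG c (42 + 49 = 91) plus the double crossovers (14).
RF(vg–c) = (91 + 14) / 1234 = 105/1234 = 0.0851 → 8.5 centimorgans.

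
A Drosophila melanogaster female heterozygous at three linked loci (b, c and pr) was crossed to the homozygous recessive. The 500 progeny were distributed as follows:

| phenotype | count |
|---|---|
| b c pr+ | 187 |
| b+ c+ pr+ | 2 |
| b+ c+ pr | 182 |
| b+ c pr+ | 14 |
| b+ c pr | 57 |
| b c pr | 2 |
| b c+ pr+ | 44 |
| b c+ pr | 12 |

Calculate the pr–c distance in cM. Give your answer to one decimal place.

21.0 cM

The two most frequent reciprocal classes, b+ c+ pr and b c pr+, are the parental types, so the F1 was b+ c+ pr / b c pr+.
The two rarest classes, b+ c+ pr+ and b c pr, are the double crossovers. Comparing them with the parentals, only the pr allele has switched, so pr is the middle locus and the order is c – pr – b.
Crossovers in the c–pr interval produce the single-crossover classes b+ c pr and b c+ pr+ (57 + 44 = 101) plus the double crossovers (4).
RF(c–pr) = (101 + 4) / 500 = 105/500 = 0.2100 → 21.0 cM.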